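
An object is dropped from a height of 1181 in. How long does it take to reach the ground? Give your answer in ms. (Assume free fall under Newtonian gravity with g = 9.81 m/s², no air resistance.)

h = 1181 in × 0.0254 = 29.9974 m
t = √(2h/g) = √(2 × 29.9974 / 9.81) = 2.47299 s
t = 2.47299 s / 0.001 = 2473 ms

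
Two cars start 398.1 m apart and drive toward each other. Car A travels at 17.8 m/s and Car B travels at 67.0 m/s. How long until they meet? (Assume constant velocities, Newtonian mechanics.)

Combined speed: v_combined = 17.8 + 67.0 = 84.8 m/s
Time to meet: t = d/v_combined = 398.1/84.8 = 4.69 s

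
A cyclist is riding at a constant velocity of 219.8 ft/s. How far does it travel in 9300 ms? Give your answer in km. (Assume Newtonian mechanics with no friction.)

v = 219.8 ft/s × 0.3048 = 66.995 m/s
t = 9300 ms × 0.001 = 9.3 s
d = v × t = 66.995 × 9.3 = 623.054 m
d = 623.054 m / 1000.0 = 0.6231 km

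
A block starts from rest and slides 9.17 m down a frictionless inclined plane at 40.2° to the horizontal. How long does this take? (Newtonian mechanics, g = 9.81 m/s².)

a = g sin(θ) = 9.81 × sin(40.2°) = 6.3319 m/s²
t = √(2d/a) = √(2 × 9.17 / 6.3319) = 1.7 s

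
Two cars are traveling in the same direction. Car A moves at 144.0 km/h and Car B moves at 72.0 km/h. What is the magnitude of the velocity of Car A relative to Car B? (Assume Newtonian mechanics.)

v_rel = |v_A - v_B| = |144.0 - 72.0| = 72.0 km/h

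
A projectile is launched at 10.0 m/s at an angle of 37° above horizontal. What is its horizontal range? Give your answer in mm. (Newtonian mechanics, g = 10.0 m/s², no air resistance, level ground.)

R = v₀² × sin(2θ) / g = 10.0² × sin(2 × 37°) / 10.0 = 100.0 × 0.961262 / 10.0 = 9.61262 m
R = 9.61262 m / 0.001 = 9613 mm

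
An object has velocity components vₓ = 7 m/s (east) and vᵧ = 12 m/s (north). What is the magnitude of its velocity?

|v| = √(vₓ² + vᵧ²) = √(7² + 12²) = √(193) = 13.89 m/s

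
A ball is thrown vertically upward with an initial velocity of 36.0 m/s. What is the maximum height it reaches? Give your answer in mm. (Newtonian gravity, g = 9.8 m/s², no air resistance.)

h_max = v₀² / (2g) = 36.0² / (2 × 9.8) = 1296.0 / 19.6 = 66.1224 m
h_max = 66.1224 m / 0.001 = 66120 mm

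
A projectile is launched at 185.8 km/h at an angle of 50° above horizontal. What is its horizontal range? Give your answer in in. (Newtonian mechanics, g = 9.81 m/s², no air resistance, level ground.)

v₀ = 185.8 km/h × 0.2777777777777778 = 51.6111 m/s
R = v₀² × sin(2θ) / g = 51.6111² × sin(2 × 50°) / 9.81 = 2663.71 × 0.984808 / 9.81 = 267.405 m
R = 267.405 m / 0.0254 = 10530 in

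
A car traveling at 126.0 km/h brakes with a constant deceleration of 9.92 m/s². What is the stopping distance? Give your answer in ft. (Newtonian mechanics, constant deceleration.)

v₀ = 126.0 km/h × 0.2777777777777778 = 35.0 m/s
d = v₀² / (2a) = 35.0² / (2 × 9.92) = 1225.0 / 19.84 = 61.744 m
d = 61.744 m / 0.3048 = 202.6 ft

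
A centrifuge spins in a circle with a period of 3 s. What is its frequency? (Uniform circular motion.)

f = 1/T = 1/3 = 0.3333 Hz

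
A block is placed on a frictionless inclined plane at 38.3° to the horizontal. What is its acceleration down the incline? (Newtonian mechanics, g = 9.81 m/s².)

a = g sin(θ) = 9.81 × sin(38.3°) = 9.81 × 0.6198 = 6.08 m/s²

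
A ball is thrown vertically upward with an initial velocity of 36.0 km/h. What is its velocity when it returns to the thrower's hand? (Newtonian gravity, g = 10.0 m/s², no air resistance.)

By conservation of energy (no air resistance), the ball returns to the throw height with the same speed as launch, but directed downward.
|v_ground| = v₀ = 36.0 km/h
v_ground = 36.0 km/h (downward)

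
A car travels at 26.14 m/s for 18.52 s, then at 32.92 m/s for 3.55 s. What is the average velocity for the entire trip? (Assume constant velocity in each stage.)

d₁ = v₁t₁ = 26.14 × 18.52 = 484.1128 m
d₂ = v₂t₂ = 32.92 × 3.55 = 116.866 m
d_total = 600.9788 m, t_total = 22.07 s
v_avg = d_total/t_total = 600.9788/22.07 = 27.23 m/s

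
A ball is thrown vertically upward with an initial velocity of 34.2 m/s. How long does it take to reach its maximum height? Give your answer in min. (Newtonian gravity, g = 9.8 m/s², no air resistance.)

t_up = v₀ / g = 34.2 / 9.8 = 3.4898 s
t_up = 3.4898 s / 60.0 = 0.05816 min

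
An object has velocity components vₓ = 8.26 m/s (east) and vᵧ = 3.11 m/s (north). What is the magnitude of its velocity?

|v| = √(vₓ² + vᵧ²) = √(8.26² + 3.11²) = √(77.8997) = 8.83 m/s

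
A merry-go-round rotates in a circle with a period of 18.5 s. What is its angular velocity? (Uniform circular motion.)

ω = 2π/T = 2π/18.5 = 0.3396 rad/s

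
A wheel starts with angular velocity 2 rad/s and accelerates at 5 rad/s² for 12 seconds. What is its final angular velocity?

ω = ω₀ + αt = 2 + 5 × 12 = 62 rad/s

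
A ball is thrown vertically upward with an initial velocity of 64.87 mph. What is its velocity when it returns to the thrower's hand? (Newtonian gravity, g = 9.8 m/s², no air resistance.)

By conservation of energy (no air resistance), the ball returns to the throw height with the same speed as launch, but directed downward.
|v_ground| = v₀ = 64.87 mph
v_ground = 64.87 mph (downward)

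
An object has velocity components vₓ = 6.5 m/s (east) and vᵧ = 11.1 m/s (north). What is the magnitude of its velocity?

|v| = √(vₓ² + vᵧ²) = √(6.5² + 11.1²) = √(165.46) = 12.86 m/s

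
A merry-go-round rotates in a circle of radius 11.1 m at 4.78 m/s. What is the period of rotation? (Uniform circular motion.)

T = 2πr/v = 2π×11.1/4.78 = 14.59 s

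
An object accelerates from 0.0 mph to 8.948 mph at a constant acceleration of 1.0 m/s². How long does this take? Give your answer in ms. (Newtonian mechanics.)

v₀ = 0.0 mph × 0.44704 = 0.0 m/s
v = 8.948 mph × 0.44704 = 4.00011 m/s
t = (v - v₀) / a = (4.00011 - 0.0) / 1.0 = 4.00011 s
t = 4.00011 s / 0.001 = 4000 ms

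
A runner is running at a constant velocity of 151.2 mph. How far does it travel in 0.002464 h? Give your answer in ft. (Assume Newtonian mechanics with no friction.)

v = 151.2 mph × 0.44704 = 67.5924 m/s
t = 0.002464 h × 3600.0 = 8.8704 s
d = v × t = 67.5924 × 8.8704 = 599.572 m
d = 599.572 m / 0.3048 = 1967 ft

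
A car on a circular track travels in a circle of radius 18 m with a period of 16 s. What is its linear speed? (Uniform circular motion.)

v = 2πr/T = 2π×18/16 = 7.07 m/s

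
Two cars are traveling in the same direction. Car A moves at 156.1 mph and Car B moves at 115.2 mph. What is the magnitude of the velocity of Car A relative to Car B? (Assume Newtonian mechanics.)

v_rel = |v_A - v_B| = |156.1 - 115.2| = 40.9 mph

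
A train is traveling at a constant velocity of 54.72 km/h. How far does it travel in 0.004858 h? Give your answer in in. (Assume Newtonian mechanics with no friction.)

v = 54.72 km/h × 0.2777777777777778 = 15.2 m/s
t = 0.004858 h × 3600.0 = 17.4888 s
d = v × t = 15.2 × 17.4888 = 265.83 m
d = 265.83 m / 0.0254 = 10470 in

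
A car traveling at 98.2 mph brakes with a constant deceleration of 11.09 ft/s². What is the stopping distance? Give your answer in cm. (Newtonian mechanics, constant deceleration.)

v₀ = 98.2 mph × 0.44704 = 43.8993 m/s
a = 11.09 ft/s² × 0.3048 = 3.38023 m/s²
d = v₀² / (2a) = 43.8993² / (2 × 3.38023) = 1927.15 / 6.76046 = 285.062 m
d = 285.062 m / 0.01 = 28510 cm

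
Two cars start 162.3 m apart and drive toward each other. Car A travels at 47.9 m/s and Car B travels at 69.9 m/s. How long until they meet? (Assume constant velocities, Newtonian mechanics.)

Combined speed: v_combined = 47.9 + 69.9 = 117.8 m/s
Time to meet: t = d/v_combined = 162.3/117.8 = 1.38 s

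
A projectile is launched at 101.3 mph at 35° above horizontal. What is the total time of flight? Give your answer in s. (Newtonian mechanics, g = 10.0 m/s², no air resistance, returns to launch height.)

v₀ = 101.3 mph × 0.44704 = 45.2852 m/s
T = 2 × v₀ × sin(θ) / g = 2 × 45.2852 × sin(35°) / 10.0 = 2 × 45.2852 × 0.573576 / 10.0 = 5.195 s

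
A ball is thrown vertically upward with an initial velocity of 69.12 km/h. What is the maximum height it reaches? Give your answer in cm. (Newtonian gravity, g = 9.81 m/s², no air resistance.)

v₀ = 69.12 km/h × 0.2777777777777778 = 19.2 m/s
h_max = v₀² / (2g) = 19.2² / (2 × 9.81) = 368.64 / 19.62 = 18.789 m
h_max = 18.789 m / 0.01 = 1879 cm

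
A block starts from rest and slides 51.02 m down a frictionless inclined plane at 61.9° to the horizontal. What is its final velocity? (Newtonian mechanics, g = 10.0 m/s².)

a = g sin(θ) = 10.0 × sin(61.9°) = 8.8213 m/s²
v = √(2ad) = √(2 × 8.8213 × 51.02) = 30.0 m/s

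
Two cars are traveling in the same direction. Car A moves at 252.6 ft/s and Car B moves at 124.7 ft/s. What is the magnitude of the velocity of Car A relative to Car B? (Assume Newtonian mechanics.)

v_rel = |v_A - v_B| = |252.6 - 124.7| = 127.9 ft/s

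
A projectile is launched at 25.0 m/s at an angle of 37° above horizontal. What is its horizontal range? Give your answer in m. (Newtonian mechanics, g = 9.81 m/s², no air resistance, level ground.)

R = v₀² × sin(2θ) / g = 25.0² × sin(2 × 37°) / 9.81 = 625.0 × 0.961262 / 9.81 = 61.24 m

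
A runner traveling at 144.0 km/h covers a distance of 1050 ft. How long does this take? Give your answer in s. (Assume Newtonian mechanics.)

d = 1050 ft × 0.3048 = 320.04 m
v = 144.0 km/h × 0.2777777777777778 = 40.0 m/s
t = d / v = 320.04 / 40.0 = 8.001 s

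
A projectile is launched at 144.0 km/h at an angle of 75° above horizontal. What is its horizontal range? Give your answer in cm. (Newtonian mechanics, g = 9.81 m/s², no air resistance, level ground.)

v₀ = 144.0 km/h × 0.2777777777777778 = 40.0 m/s
R = v₀² × sin(2θ) / g = 40.0² × sin(2 × 75°) / 9.81 = 1600.0 × 0.5 / 9.81 = 81.5494 m
R = 81.5494 m / 0.01 = 8155 cm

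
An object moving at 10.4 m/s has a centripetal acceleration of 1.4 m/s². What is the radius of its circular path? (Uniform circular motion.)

r = v²/a_c = 10.4²/1.4 = 77.26 m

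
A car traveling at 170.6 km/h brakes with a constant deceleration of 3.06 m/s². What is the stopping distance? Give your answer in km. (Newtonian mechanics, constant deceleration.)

v₀ = 170.6 km/h × 0.2777777777777778 = 47.3889 m/s
d = v₀² / (2a) = 47.3889² / (2 × 3.06) = 2245.71 / 6.12 = 366.946 m
d = 366.946 m / 1000.0 = 0.3669 km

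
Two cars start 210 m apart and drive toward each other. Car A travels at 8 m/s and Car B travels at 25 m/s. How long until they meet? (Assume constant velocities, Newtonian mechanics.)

Combined speed: v_combined = 8 + 25 = 33 m/s
Time to meet: t = d/v_combined = 210/33 = 6.36 s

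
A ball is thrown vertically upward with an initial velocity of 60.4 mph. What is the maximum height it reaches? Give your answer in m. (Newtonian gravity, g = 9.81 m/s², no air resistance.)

v₀ = 60.4 mph × 0.44704 = 27.0012 m/s
h_max = v₀² / (2g) = 27.0012² / (2 × 9.81) = 729.065 / 19.62 = 37.16 m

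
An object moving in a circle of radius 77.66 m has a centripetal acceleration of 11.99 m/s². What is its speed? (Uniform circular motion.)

v = √(a_c × r) = √(11.99 × 77.66) = 30.51 m/s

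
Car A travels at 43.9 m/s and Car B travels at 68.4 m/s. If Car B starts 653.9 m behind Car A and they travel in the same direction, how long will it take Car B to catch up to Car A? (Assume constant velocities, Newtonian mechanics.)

Relative speed: v_rel = 68.4 - 43.9 = 24.5 m/s
Time to catch: t = d₀/v_rel = 653.9/24.5 = 26.69 s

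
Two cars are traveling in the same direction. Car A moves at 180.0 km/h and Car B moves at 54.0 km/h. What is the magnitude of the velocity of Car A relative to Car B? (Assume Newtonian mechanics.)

v_rel = |v_A - v_B| = |180.0 - 54.0| = 126.0 km/h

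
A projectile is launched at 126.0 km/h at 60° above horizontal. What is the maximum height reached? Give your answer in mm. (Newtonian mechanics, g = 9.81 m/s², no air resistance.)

v₀ = 126.0 km/h × 0.2777777777777778 = 35.0 m/s
H = v₀² × sin²(θ) / (2g) = 35.0² × sin(60°)² / (2 × 9.81) = 1225.0 × 0.75 / 19.62 = 46.8272 m
H = 46.8272 m / 0.001 = 46830 mm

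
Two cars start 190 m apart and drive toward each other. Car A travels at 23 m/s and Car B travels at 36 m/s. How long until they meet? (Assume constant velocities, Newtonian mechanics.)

Combined speed: v_combined = 23 + 36 = 59 m/s
Time to meet: t = d/v_combined = 190/59 = 3.22 s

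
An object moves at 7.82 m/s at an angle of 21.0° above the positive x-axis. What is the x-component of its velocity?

vₓ = v cos(θ) = 7.82 × cos(21.0°) = 7.3 m/s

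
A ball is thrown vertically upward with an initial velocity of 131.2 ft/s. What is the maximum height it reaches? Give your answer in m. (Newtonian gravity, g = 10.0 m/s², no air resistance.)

v₀ = 131.2 ft/s × 0.3048 = 39.9898 m/s
h_max = v₀² / (2g) = 39.9898² / (2 × 10.0) = 1599.18 / 20.0 = 79.96 m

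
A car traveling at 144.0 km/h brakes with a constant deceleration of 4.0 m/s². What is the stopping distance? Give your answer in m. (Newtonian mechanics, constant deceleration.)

v₀ = 144.0 km/h × 0.2777777777777778 = 40.0 m/s
d = v₀² / (2a) = 40.0² / (2 × 4.0) = 1600.0 / 8.0 = 200.0 m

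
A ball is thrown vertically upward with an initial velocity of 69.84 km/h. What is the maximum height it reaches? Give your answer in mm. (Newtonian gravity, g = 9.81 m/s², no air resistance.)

v₀ = 69.84 km/h × 0.2777777777777778 = 19.4 m/s
h_max = v₀² / (2g) = 19.4² / (2 × 9.81) = 376.36 / 19.62 = 19.1825 m
h_max = 19.1825 m / 0.001 = 19180 mm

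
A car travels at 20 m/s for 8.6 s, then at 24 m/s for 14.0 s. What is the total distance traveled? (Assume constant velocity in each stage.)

d₁ = v₁t₁ = 20 × 8.6 = 172.0 m
d₂ = v₂t₂ = 24 × 14.0 = 336.0 m
d_total = 172.0 + 336.0 = 508.0 m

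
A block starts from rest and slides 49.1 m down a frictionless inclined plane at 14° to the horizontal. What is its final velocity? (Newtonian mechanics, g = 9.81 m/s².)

a = g sin(θ) = 9.81 × sin(14°) = 2.3733 m/s²
v = √(2ad) = √(2 × 2.3733 × 49.1) = 15.27 m/s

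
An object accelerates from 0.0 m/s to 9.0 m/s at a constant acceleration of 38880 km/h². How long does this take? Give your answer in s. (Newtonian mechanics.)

a = 38880 km/h² × 7.716049382716049e-05 = 3.0 m/s²
t = (v - v₀) / a = (9.0 - 0.0) / 3.0 = 3.0 s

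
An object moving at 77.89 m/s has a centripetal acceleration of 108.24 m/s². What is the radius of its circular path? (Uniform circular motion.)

r = v²/a_c = 77.89²/108.24 = 56.05 m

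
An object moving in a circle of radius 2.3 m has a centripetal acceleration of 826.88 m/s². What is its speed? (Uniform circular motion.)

v = √(a_c × r) = √(826.88 × 2.3) = 43.61 m/s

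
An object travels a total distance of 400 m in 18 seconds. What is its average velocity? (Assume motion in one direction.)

v_avg = Δd / Δt = 400 / 18 = 22.22 m/s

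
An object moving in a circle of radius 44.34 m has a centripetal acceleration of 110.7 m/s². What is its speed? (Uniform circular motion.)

v = √(a_c × r) = √(110.7 × 44.34) = 70.06 m/s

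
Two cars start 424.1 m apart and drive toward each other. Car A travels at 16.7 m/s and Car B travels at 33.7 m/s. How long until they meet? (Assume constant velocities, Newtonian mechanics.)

Combined speed: v_combined = 16.7 + 33.7 = 50.4 m/s
Time to meet: t = d/v_combined = 424.1/50.4 = 8.41 s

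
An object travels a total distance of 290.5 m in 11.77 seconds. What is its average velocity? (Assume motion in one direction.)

v_avg = Δd / Δt = 290.5 / 11.77 = 24.68 m/s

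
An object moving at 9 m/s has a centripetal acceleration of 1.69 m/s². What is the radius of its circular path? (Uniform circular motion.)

r = v²/a_c = 9²/1.69 = 47.93 m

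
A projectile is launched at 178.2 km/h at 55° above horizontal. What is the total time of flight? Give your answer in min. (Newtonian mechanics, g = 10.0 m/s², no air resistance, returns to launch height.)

v₀ = 178.2 km/h × 0.2777777777777778 = 49.5 m/s
T = 2 × v₀ × sin(θ) / g = 2 × 49.5 × sin(55°) / 10.0 = 2 × 49.5 × 0.819152 / 10.0 = 8.1096 s
T = 8.1096 s / 60.0 = 0.1352 min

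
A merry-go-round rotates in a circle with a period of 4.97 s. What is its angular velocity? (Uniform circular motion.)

ω = 2π/T = 2π/4.97 = 1.2642 rad/s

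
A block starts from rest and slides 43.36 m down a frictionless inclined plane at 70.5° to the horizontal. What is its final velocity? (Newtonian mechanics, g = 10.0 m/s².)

a = g sin(θ) = 10.0 × sin(70.5°) = 9.4264 m/s²
v = √(2ad) = √(2 × 9.4264 × 43.36) = 28.59 m/s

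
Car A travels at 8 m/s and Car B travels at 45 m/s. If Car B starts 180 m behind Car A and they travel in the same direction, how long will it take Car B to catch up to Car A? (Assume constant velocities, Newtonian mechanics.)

Relative speed: v_rel = 45 - 8 = 37 m/s
Time to catch: t = d₀/v_rel = 180/37 = 4.86 s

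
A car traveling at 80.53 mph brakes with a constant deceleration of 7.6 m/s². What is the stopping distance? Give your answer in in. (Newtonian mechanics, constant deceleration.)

v₀ = 80.53 mph × 0.44704 = 36.0001 m/s
d = v₀² / (2a) = 36.0001² / (2 × 7.6) = 1296.01 / 15.2 = 85.2638 m
d = 85.2638 m / 0.0254 = 3357 in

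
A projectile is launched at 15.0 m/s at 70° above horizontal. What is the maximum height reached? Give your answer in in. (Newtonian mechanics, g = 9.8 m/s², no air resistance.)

H = v₀² × sin²(θ) / (2g) = 15.0² × sin(70°)² / (2 × 9.8) = 225.0 × 0.883022 / 19.6 = 10.1367 m
H = 10.1367 m / 0.0254 = 399.1 in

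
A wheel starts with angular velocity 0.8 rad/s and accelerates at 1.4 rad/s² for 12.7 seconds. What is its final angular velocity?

ω = ω₀ + αt = 0.8 + 1.4 × 12.7 = 18.58 rad/s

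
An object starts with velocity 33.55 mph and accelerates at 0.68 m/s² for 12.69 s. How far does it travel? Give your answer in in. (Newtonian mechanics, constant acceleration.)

v₀ = 33.55 mph × 0.44704 = 14.9982 m/s
d = v₀ × t + ½ × a × t² = 14.9982 × 12.69 + 0.5 × 0.68 × 12.69² = 245.079 m
d = 245.079 m / 0.0254 = 9649 in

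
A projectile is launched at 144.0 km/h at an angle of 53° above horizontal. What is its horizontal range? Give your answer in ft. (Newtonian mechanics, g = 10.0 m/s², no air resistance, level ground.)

v₀ = 144.0 km/h × 0.2777777777777778 = 40.0 m/s
R = v₀² × sin(2θ) / g = 40.0² × sin(2 × 53°) / 10.0 = 1600.0 × 0.961262 / 10.0 = 153.802 m
R = 153.802 m / 0.3048 = 504.6 ft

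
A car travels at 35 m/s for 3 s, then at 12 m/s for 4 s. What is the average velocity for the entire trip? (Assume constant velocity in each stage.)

d₁ = v₁t₁ = 35 × 3 = 105 m
d₂ = v₂t₂ = 12 × 4 = 48 m
d_total = 153 m, t_total = 7 s
v_avg = d_total/t_total = 153/7 = 21.86 m/s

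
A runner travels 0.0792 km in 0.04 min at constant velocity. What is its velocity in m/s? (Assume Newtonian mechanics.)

d = 0.0792 km × 1000.0 = 79.2 m
t = 0.04 min × 60.0 = 2.4 s
v = d / t = 79.2 / 2.4 = 33.0 m/s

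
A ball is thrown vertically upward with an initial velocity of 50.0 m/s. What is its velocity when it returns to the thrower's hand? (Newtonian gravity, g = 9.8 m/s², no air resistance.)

By conservation of energy (no air resistance), the ball returns to the throw height with the same speed as launch, but directed downward.
|v_ground| = v₀ = 50.0 m/s
v_ground = 50.0 m/s (downward)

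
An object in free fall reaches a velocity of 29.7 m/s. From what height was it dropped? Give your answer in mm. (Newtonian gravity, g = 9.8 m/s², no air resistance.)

h = v² / (2g) = 29.7² / (2 × 9.8) = 45.0046 m
h = 45.0046 m / 0.001 = 45000 mm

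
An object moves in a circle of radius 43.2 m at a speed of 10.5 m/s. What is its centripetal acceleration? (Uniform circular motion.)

a_c = v²/r = 10.5²/43.2 = 110.25/43.2 = 2.55 m/s²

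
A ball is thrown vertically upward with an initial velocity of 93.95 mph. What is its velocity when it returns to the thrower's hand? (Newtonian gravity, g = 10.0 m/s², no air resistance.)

By conservation of energy (no air resistance), the ball returns to the throw height with the same speed as launch, but directed downward.
|v_ground| = v₀ = 93.95 mph
v_ground = 93.95 mph (downward)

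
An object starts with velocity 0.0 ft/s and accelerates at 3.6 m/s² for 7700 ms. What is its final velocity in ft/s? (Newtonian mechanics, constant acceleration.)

v₀ = 0.0 ft/s × 0.3048 = 0.0 m/s
t = 7700 ms × 0.001 = 7.7 s
v = v₀ + a × t = 0.0 + 3.6 × 7.7 = 27.72 m/s
v = 27.72 m/s / 0.3048 = 90.94 ft/s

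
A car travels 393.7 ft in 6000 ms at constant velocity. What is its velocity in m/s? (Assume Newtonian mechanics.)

d = 393.7 ft × 0.3048 = 120.0 m
t = 6000 ms × 0.001 = 6.0 s
v = d / t = 120.0 / 6.0 = 20.0 m/s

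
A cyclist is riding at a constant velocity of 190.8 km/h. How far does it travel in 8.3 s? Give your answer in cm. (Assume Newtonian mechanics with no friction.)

v = 190.8 km/h × 0.2777777777777778 = 53.0 m/s
d = v × t = 53.0 × 8.3 = 439.9 m
d = 439.9 m / 0.01 = 43990 cm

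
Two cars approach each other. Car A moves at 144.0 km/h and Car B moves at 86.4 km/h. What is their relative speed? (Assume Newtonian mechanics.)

v_rel = v_A + v_B = 144.0 + 86.4 = 230.4 km/h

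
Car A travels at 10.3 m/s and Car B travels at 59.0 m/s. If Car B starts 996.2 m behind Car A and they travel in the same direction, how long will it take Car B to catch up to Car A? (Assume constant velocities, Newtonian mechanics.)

Relative speed: v_rel = 59.0 - 10.3 = 48.7 m/s
Time to catch: t = d₀/v_rel = 996.2/48.7 = 20.46 s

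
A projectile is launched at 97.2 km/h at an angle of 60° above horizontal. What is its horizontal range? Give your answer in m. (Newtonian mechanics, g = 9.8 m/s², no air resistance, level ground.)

v₀ = 97.2 km/h × 0.2777777777777778 = 27.0 m/s
R = v₀² × sin(2θ) / g = 27.0² × sin(2 × 60°) / 9.8 = 729.0 × 0.866025 / 9.8 = 64.42 m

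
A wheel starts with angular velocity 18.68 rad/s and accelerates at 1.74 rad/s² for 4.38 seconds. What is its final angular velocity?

ω = ω₀ + αt = 18.68 + 1.74 × 4.38 = 26.3 rad/s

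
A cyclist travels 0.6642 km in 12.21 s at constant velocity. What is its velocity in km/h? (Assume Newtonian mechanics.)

d = 0.6642 km × 1000.0 = 664.2 m
v = d / t = 664.2 / 12.21 = 54.398 m/s
v = 54.398 m/s / 0.2777777777777778 = 195.8 km/h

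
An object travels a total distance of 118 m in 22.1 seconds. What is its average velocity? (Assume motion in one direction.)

v_avg = Δd / Δt = 118 / 22.1 = 5.34 m/s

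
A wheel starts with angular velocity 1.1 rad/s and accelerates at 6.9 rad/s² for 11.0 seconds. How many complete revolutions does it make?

θ = ω₀t + ½αt² = 1.1×11.0 + ½×6.9×11.0² = 429.55 rad
Total revolutions = θ/(2π) = 429.55/(2π) = 68.37
Complete revolutions = ⌊68.37⌋ = 68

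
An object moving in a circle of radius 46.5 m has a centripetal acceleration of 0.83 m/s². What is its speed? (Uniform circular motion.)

v = √(a_c × r) = √(0.83 × 46.5) = 6.21 m/s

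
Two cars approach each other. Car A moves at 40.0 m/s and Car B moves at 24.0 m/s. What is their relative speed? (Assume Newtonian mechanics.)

v_rel = v_A + v_B = 40.0 + 24.0 = 64.0 m/s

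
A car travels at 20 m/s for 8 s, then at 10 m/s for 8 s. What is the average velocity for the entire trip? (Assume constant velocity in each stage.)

d₁ = v₁t₁ = 20 × 8 = 160 m
d₂ = v₂t₂ = 10 × 8 = 80 m
d_total = 240 m, t_total = 16 s
v_avg = d_total/t_total = 240/16 = 15.0 m/s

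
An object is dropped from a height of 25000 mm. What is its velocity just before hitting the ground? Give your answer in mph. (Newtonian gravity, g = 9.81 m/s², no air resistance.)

h = 25000 mm × 0.001 = 25.0 m
v = √(2gh) = √(2 × 9.81 × 25.0) = 22.1472 m/s
v = 22.1472 m/s / 0.44704 = 49.54 mph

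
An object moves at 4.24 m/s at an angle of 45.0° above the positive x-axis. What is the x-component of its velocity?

vₓ = v cos(θ) = 4.24 × cos(45.0°) = 3.0 m/s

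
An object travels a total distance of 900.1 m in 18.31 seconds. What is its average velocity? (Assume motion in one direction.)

v_avg = Δd / Δt = 900.1 / 18.31 = 49.16 m/s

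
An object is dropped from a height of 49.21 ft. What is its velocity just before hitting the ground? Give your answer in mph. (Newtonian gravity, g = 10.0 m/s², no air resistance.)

h = 49.21 ft × 0.3048 = 14.9992 m
v = √(2gh) = √(2 × 10.0 × 14.9992) = 17.32 m/s
v = 17.32 m/s / 0.44704 = 38.74 mph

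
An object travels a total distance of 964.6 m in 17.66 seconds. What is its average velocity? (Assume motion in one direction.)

v_avg = Δd / Δt = 964.6 / 17.66 = 54.62 m/s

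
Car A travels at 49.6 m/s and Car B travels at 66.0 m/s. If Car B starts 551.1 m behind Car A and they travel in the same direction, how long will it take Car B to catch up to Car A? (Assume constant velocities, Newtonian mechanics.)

Relative speed: v_rel = 66.0 - 49.6 = 16.4 m/s
Time to catch: t = d₀/v_rel = 551.1/16.4 = 33.6 s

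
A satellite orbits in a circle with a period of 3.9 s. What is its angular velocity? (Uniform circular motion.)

ω = 2π/T = 2π/3.9 = 1.6111 rad/s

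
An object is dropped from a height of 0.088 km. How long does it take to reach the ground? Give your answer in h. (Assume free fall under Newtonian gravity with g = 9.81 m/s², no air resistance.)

h = 0.088 km × 1000.0 = 88.0 m
t = √(2h/g) = √(2 × 88.0 / 9.81) = 4.23567 s
t = 4.23567 s / 3600.0 = 0.001177 h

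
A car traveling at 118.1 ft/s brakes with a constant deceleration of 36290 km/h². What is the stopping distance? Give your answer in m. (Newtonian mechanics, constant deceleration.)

v₀ = 118.1 ft/s × 0.3048 = 35.9969 m/s
a = 36290 km/h² × 7.716049382716049e-05 = 2.80015 m/s²
d = v₀² / (2a) = 35.9969² / (2 × 2.80015) = 1295.78 / 5.6003 = 231.4 m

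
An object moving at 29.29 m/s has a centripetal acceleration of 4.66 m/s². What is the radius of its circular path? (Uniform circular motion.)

r = v²/a_c = 29.29²/4.66 = 184.1 m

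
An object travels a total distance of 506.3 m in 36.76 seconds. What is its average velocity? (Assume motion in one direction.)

v_avg = Δd / Δt = 506.3 / 36.76 = 13.77 m/s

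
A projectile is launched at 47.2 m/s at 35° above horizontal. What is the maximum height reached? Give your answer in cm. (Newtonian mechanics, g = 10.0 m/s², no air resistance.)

H = v₀² × sin²(θ) / (2g) = 47.2² × sin(35°)² / (2 × 10.0) = 2227.84 × 0.32899 / 20.0 = 36.6469 m
H = 36.6469 m / 0.01 = 3665 cm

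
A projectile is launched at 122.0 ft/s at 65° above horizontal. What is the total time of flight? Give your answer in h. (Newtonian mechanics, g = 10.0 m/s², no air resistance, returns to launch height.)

v₀ = 122.0 ft/s × 0.3048 = 37.1856 m/s
T = 2 × v₀ × sin(θ) / g = 2 × 37.1856 × sin(65°) / 10.0 = 2 × 37.1856 × 0.906308 / 10.0 = 6.74032 s
T = 6.74032 s / 3600.0 = 0.001872 h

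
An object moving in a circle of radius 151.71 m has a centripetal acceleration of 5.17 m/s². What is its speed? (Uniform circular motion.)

v = √(a_c × r) = √(5.17 × 151.71) = 28.01 m/s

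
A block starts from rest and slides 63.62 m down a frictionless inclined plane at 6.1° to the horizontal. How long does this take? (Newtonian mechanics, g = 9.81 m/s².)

a = g sin(θ) = 9.81 × sin(6.1°) = 1.0425 m/s²
t = √(2d/a) = √(2 × 63.62 / 1.0425) = 11.05 s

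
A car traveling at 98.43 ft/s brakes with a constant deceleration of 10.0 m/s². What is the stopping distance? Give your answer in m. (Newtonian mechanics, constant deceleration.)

v₀ = 98.43 ft/s × 0.3048 = 30.0015 m/s
d = v₀² / (2a) = 30.0015² / (2 × 10.0) = 900.09 / 20.0 = 45.0 m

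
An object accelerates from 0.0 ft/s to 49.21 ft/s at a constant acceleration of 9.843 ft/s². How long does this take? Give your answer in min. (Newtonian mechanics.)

v₀ = 0.0 ft/s × 0.3048 = 0.0 m/s
v = 49.21 ft/s × 0.3048 = 14.9992 m/s
a = 9.843 ft/s² × 0.3048 = 3.00015 m/s²
t = (v - v₀) / a = (14.9992 - 0.0) / 3.00015 = 4.99948 s
t = 4.99948 s / 60.0 = 0.08332 min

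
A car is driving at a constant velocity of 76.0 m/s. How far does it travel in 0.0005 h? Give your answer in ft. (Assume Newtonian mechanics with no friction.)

t = 0.0005 h × 3600.0 = 1.8 s
d = v × t = 76.0 × 1.8 = 136.8 m
d = 136.8 m / 0.3048 = 448.8 ft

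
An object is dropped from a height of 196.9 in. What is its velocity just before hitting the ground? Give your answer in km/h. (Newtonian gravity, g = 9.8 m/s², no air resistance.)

h = 196.9 in × 0.0254 = 5.00126 m
v = √(2gh) = √(2 × 9.8 × 5.00126) = 9.90074 m/s
v = 9.90074 m/s / 0.2777777777777778 = 35.64 km/h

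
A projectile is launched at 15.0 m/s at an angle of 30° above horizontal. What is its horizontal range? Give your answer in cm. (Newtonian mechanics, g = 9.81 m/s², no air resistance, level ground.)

R = v₀² × sin(2θ) / g = 15.0² × sin(2 × 30°) / 9.81 = 225.0 × 0.866025 / 9.81 = 19.863 m
R = 19.863 m / 0.01 = 1986 cm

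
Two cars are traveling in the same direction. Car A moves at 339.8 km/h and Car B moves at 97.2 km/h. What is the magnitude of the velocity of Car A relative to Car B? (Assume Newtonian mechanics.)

v_rel = |v_A - v_B| = |339.8 - 97.2| = 242.6 km/h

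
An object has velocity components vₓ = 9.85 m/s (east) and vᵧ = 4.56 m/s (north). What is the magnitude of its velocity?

|v| = √(vₓ² + vᵧ²) = √(9.85² + 4.56²) = √(117.8161) = 10.85 m/s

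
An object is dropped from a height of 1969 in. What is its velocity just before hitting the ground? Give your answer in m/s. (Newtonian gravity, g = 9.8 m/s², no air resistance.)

h = 1969 in × 0.0254 = 50.0126 m
v = √(2gh) = √(2 × 9.8 × 50.0126) = 31.31 m/s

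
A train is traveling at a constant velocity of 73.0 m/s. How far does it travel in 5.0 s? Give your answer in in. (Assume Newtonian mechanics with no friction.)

d = v × t = 73.0 × 5.0 = 365.0 m
d = 365.0 m / 0.0254 = 14370 in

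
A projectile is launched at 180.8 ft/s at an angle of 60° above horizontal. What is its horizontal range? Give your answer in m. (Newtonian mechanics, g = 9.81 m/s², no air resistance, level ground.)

v₀ = 180.8 ft/s × 0.3048 = 55.1078 m/s
R = v₀² × sin(2θ) / g = 55.1078² × sin(2 × 60°) / 9.81 = 3036.87 × 0.866025 / 9.81 = 268.1 m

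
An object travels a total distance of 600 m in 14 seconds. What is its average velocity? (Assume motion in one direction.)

v_avg = Δd / Δt = 600 / 14 = 42.86 m/s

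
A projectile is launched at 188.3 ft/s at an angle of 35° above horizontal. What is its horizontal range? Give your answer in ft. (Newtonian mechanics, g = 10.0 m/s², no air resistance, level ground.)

v₀ = 188.3 ft/s × 0.3048 = 57.3938 m/s
R = v₀² × sin(2θ) / g = 57.3938² × sin(2 × 35°) / 10.0 = 3294.05 × 0.939693 / 10.0 = 309.54 m
R = 309.54 m / 0.3048 = 1016 ft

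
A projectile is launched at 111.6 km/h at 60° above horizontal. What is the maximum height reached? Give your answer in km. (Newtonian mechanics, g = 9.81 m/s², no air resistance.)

v₀ = 111.6 km/h × 0.2777777777777778 = 31.0 m/s
H = v₀² × sin²(θ) / (2g) = 31.0² × sin(60°)² / (2 × 9.81) = 961.0 × 0.75 / 19.62 = 36.7355 m
H = 36.7355 m / 1000.0 = 0.03674 km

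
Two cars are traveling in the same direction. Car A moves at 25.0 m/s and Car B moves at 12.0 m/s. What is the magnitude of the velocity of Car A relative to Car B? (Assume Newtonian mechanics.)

v_rel = |v_A - v_B| = |25.0 - 12.0| = 13.0 m/s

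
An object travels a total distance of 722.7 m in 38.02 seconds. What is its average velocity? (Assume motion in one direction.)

v_avg = Δd / Δt = 722.7 / 38.02 = 19.01 m/s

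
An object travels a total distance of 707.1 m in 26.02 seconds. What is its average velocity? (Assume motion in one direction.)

v_avg = Δd / Δt = 707.1 / 26.02 = 27.18 m/s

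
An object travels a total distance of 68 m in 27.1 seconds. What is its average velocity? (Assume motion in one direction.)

v_avg = Δd / Δt = 68 / 27.1 = 2.51 m/s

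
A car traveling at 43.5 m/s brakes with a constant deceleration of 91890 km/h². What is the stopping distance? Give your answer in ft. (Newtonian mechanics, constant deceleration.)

a = 91890 km/h² × 7.716049382716049e-05 = 7.09028 m/s²
d = v₀² / (2a) = 43.5² / (2 × 7.09028) = 1892.25 / 14.1806 = 133.439 m
d = 133.439 m / 0.3048 = 437.8 ft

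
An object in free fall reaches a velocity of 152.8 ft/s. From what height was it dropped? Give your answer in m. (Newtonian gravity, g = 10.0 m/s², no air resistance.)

v = 152.8 ft/s × 0.3048 = 46.5734 m/s
h = v² / (2g) = 46.5734² / (2 × 10.0) = 108.5 m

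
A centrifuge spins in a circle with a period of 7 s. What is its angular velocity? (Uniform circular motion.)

ω = 2π/T = 2π/7 = 0.8976 rad/s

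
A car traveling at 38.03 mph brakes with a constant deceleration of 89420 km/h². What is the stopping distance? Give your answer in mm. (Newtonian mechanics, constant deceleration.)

v₀ = 38.03 mph × 0.44704 = 17.0009 m/s
a = 89420 km/h² × 7.716049382716049e-05 = 6.89969 m/s²
d = v₀² / (2a) = 17.0009² / (2 × 6.89969) = 289.031 / 13.7994 = 20.9452 m
d = 20.9452 m / 0.001 = 20950 mm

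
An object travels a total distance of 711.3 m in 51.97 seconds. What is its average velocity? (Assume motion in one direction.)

v_avg = Δd / Δt = 711.3 / 51.97 = 13.69 m/s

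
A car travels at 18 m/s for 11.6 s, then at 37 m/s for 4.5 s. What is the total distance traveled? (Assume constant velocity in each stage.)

d₁ = v₁t₁ = 18 × 11.6 = 208.8 m
d₂ = v₂t₂ = 37 × 4.5 = 166.5 m
d_total = 208.8 + 166.5 = 375.3 m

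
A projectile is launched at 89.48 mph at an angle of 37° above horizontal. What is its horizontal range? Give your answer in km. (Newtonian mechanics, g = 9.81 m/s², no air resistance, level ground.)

v₀ = 89.48 mph × 0.44704 = 40.0011 m/s
R = v₀² × sin(2θ) / g = 40.0011² × sin(2 × 37°) / 9.81 = 1600.09 × 0.961262 / 9.81 = 156.79 m
R = 156.79 m / 1000.0 = 0.1568 km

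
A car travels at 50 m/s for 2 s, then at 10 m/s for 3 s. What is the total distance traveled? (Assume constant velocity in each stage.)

d₁ = v₁t₁ = 50 × 2 = 100 m
d₂ = v₂t₂ = 10 × 3 = 30 m
d_total = 100 + 30 = 130 m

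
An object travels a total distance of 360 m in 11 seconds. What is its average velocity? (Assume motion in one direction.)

v_avg = Δd / Δt = 360 / 11 = 32.73 m/s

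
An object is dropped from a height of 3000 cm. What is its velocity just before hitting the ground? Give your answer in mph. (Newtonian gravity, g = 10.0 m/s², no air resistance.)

h = 3000 cm × 0.01 = 30.0 m
v = √(2gh) = √(2 × 10.0 × 30.0) = 24.4949 m/s
v = 24.4949 m/s / 0.44704 = 54.79 mph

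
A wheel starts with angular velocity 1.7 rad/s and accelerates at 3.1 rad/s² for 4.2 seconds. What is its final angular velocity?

ω = ω₀ + αt = 1.7 + 3.1 × 4.2 = 14.72 rad/s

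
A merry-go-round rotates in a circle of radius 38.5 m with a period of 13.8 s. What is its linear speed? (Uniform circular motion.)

v = 2πr/T = 2π×38.5/13.8 = 17.53 m/s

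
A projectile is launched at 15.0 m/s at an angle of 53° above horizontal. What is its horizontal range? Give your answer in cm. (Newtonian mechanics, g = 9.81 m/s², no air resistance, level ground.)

R = v₀² × sin(2θ) / g = 15.0² × sin(2 × 53°) / 9.81 = 225.0 × 0.961262 / 9.81 = 22.0473 m
R = 22.0473 m / 0.01 = 2205 cm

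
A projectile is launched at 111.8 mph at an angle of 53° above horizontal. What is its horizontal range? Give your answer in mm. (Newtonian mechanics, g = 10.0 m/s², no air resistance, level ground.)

v₀ = 111.8 mph × 0.44704 = 49.9791 m/s
R = v₀² × sin(2θ) / g = 49.9791² × sin(2 × 53°) / 10.0 = 2497.91 × 0.961262 / 10.0 = 240.115 m
R = 240.115 m / 0.001 = 240100 mm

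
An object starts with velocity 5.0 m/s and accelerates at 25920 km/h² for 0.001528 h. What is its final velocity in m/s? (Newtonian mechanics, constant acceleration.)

a = 25920 km/h² × 7.716049382716049e-05 = 2.0 m/s²
t = 0.001528 h × 3600.0 = 5.5008 s
v = v₀ + a × t = 5.0 + 2.0 × 5.5008 = 16.0 m/s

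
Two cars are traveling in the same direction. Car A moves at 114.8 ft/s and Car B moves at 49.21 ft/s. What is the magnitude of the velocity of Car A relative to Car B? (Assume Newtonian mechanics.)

v_rel = |v_A - v_B| = |114.8 - 49.21| = 65.59 ft/s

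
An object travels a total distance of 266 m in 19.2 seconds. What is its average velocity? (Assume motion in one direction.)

v_avg = Δd / Δt = 266 / 19.2 = 13.85 m/s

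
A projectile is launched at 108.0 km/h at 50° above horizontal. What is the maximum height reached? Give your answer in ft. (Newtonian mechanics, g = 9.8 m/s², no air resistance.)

v₀ = 108.0 km/h × 0.2777777777777778 = 30.0 m/s
H = v₀² × sin²(θ) / (2g) = 30.0² × sin(50°)² / (2 × 9.8) = 900.0 × 0.586824 / 19.6 = 26.946 m
H = 26.946 m / 0.3048 = 88.41 ft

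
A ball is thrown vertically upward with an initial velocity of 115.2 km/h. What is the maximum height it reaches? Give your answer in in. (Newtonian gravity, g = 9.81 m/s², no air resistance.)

v₀ = 115.2 km/h × 0.2777777777777778 = 32.0 m/s
h_max = v₀² / (2g) = 32.0² / (2 × 9.81) = 1024.0 / 19.62 = 52.1916 m
h_max = 52.1916 m / 0.0254 = 2055 in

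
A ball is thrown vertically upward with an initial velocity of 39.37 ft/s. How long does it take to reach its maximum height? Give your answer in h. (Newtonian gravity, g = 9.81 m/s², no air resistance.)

v₀ = 39.37 ft/s × 0.3048 = 12.0 m/s
t_up = v₀ / g = 12.0 / 9.81 = 1.22324 s
t_up = 1.22324 s / 3600.0 = 0.0003398 h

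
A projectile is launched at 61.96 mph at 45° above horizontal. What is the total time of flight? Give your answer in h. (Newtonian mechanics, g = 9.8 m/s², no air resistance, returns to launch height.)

v₀ = 61.96 mph × 0.44704 = 27.6986 m/s
T = 2 × v₀ × sin(θ) / g = 2 × 27.6986 × sin(45°) / 9.8 = 2 × 27.6986 × 0.707107 / 9.8 = 3.99712 s
T = 3.99712 s / 3600.0 = 0.00111 h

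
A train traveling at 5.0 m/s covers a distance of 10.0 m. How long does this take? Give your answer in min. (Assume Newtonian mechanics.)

t = d / v = 10.0 / 5.0 = 2.0 s
t = 2.0 s / 60.0 = 0.03333 min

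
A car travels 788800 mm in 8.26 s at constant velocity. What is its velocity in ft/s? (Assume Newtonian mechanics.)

d = 788800 mm × 0.001 = 788.8 m
v = d / t = 788.8 / 8.26 = 95.4964 m/s
v = 95.4964 m/s / 0.3048 = 313.3 ft/s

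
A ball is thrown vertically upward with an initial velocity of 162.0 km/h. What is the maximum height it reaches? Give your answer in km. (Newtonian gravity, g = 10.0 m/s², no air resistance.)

v₀ = 162.0 km/h × 0.2777777777777778 = 45.0 m/s
h_max = v₀² / (2g) = 45.0² / (2 × 10.0) = 2025.0 / 20.0 = 101.25 m
h_max = 101.25 m / 1000.0 = 0.1013 km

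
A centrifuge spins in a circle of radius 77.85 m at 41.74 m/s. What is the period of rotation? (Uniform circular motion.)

T = 2πr/v = 2π×77.85/41.74 = 11.72 s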